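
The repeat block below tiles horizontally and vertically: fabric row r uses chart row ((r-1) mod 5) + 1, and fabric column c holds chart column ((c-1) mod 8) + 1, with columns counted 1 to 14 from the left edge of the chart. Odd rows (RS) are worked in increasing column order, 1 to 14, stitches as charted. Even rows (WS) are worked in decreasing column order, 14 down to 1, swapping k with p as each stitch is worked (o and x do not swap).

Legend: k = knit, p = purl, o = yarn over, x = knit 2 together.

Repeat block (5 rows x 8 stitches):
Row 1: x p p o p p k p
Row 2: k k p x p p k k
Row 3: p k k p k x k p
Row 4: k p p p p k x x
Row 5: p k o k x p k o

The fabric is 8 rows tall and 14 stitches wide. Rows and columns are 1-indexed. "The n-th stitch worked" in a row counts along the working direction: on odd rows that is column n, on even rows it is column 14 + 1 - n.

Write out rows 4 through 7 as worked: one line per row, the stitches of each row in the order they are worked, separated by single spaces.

Result:
p k k k k p x x p k k k k p
p k o k x p k o p k o k x p
k k o k k x k p k k o k k x
k k p x p p k k k k p x p p

Derivation:
Row 4: chart row 4, WS - tiled (columns 1-14): k p p p p k x x k p p p p k; work from column 14 back to 1 with k<->p swapped.
Row 5: chart row 5, RS - tile across columns 1-14 and work as-is.
Row 6: chart row 1, WS - tiled (columns 1-14): x p p o p p k p x p p o p p; work from column 14 back to 1 with k<->p swapped.
Row 7: chart row 2, RS - tile across columns 1-14 and work as-is.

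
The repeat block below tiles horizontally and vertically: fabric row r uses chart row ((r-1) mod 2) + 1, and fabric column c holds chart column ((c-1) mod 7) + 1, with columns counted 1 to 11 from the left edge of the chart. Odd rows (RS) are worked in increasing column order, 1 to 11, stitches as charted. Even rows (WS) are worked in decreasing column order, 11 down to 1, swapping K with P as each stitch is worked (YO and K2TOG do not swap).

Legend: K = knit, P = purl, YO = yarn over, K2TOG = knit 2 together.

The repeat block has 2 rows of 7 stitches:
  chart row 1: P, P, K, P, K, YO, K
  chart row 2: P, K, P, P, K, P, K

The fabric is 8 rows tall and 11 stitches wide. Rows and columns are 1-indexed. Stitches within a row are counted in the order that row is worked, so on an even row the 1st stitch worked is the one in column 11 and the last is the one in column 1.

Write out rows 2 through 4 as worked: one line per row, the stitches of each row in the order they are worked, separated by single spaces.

Rows as worked:
K K P K P K P K K P K
P P K P K YO K P P K P
K K P K P K P K K P K

Derivation:
Row 2: chart row 2, WS - tiled (columns 1-11): P K P P K P K P K P P; work from column 11 back to 1 with K<->P swapped.
Row 3: chart row 1, RS - tile across columns 1-11 and work as-is.
Row 4: chart row 2, WS - tiled (columns 1-11): P K P P K P K P K P P; work from column 11 back to 1 with K<->P swapped.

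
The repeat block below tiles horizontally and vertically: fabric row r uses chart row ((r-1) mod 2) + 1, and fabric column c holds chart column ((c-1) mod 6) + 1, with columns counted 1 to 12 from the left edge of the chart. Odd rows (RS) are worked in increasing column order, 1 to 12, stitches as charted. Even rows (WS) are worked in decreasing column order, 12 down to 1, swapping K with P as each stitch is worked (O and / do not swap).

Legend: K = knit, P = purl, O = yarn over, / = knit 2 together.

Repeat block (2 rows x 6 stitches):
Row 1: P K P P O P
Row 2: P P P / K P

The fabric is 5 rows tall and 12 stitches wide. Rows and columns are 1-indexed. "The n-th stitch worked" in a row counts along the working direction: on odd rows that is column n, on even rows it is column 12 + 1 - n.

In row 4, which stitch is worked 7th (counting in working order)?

For row 4: chart row = ((4-1) mod 2) + 1 = 2; this is a WS (even) row.
Chart row 2 tiled across columns 1-12: P P P / K P P P P / K P
WS: work from column 12 back to column 1 (reverse the tiled row), swapping K<->P (O and / unchanged).
Row 4 as worked: K P / K K K K P / K K K
Stitch 7 in working order -> K

Result:
K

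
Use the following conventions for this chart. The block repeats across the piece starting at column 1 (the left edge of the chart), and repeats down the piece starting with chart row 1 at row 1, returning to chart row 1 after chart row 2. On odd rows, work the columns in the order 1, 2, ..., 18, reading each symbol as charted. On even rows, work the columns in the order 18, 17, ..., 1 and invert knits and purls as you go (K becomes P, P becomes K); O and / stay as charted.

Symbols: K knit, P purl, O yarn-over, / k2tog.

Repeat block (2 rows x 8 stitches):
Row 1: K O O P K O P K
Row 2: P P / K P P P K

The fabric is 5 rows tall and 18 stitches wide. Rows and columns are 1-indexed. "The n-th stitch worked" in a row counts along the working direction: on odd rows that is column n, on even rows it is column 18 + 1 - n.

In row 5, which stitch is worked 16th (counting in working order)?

For row 5: chart row = ((5-1) mod 2) + 1 = 1; this is a RS (odd) row.
Chart row 1 tiled across columns 1-18: K O O P K O P K K O O P K O P K K O
RS: work column 1 to column 18, symbols as charted — the tiled row is the row as worked.
Counting 16 along the worked row gives K.

== STITCH ==
K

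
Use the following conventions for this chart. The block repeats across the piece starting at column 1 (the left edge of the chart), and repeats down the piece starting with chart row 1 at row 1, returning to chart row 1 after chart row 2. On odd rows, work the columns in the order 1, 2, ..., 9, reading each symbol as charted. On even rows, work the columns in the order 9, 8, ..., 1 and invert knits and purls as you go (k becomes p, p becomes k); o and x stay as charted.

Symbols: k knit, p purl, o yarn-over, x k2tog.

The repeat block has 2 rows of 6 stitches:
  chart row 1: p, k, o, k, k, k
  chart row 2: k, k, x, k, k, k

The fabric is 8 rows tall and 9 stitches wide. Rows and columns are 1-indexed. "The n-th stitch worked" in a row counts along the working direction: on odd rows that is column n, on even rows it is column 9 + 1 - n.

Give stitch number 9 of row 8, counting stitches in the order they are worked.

Row 8: (8-1) mod 2 = 1, so use chart row 2. Even row -> WS.
Chart row 2 tiled across columns 1-9: k k x k k k k k x
Wrong side: read the tiled row from column 9 down to 1 and exchange k with p (leave o, x).
Row 8 as worked: x p p p p p x p p
Stitch 9 in working order -> p

== STITCH ==
p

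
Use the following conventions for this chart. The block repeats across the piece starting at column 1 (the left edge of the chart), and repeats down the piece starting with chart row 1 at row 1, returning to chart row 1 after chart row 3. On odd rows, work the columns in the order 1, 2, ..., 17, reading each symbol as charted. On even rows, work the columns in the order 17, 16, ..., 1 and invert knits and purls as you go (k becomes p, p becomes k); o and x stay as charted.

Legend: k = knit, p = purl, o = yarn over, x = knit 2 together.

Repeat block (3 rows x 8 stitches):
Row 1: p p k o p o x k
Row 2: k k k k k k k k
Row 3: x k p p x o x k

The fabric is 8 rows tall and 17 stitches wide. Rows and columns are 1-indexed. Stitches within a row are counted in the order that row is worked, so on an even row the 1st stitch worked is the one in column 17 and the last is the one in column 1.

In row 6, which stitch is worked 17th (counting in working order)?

For row 6: chart row = ((6-1) mod 3) + 1 = 3; this is a WS (even) row.
Chart row 3 tiled across columns 1-17: x k p p x o x k x k p p x o x k x
Wrong side: read the tiled row from column 17 down to 1 and exchange k with p (leave o, x).
Row 6 as worked: x p x o x k k p x p x o x k k p x
The 17th stitch worked is x.

== STITCH ==
x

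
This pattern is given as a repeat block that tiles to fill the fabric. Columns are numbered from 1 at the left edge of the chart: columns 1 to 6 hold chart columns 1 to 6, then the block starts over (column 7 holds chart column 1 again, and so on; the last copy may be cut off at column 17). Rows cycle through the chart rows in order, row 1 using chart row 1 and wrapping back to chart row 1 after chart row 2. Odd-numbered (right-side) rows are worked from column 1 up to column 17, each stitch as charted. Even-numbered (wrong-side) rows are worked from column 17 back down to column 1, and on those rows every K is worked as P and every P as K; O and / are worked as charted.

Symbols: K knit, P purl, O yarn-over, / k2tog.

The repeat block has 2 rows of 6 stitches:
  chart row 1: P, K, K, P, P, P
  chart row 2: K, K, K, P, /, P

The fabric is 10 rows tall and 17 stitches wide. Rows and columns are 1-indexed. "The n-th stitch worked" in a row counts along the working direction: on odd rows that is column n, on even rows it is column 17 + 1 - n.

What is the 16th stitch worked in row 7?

Stitch:
P

Derivation:
Row 7: (7-1) mod 2 = 0, so use chart row 1. Odd row -> RS.
Chart row 1 tiled across columns 1-17: P K K P P P P K K P P P P K K P P
Right side: take the tiled row as-is (worked left to right from column 1).
The 16th stitch worked is P.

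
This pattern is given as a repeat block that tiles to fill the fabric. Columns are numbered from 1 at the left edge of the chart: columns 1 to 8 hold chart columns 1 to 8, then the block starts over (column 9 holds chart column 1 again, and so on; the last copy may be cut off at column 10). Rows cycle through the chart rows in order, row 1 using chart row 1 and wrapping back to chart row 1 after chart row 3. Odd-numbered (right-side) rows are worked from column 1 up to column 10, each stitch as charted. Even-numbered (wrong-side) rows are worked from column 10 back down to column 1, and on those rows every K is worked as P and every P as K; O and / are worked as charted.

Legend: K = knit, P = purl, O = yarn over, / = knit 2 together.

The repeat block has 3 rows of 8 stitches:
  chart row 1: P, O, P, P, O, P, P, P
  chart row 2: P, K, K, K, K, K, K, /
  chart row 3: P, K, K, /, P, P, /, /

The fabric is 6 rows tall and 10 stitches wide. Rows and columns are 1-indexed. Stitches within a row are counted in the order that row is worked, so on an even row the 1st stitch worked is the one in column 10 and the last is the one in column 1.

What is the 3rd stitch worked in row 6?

Result:
/

Derivation:
For row 6: chart row = ((6-1) mod 3) + 1 = 3; this is a WS (even) row.
Chart row 3 tiled across columns 1-10: P K K / P P / / P K
WS: work from column 10 back to column 1 (reverse the tiled row), swapping K<->P (O and / unchanged).
Row 6 as worked: P K / / K K / P P K
The 3rd stitch worked is /.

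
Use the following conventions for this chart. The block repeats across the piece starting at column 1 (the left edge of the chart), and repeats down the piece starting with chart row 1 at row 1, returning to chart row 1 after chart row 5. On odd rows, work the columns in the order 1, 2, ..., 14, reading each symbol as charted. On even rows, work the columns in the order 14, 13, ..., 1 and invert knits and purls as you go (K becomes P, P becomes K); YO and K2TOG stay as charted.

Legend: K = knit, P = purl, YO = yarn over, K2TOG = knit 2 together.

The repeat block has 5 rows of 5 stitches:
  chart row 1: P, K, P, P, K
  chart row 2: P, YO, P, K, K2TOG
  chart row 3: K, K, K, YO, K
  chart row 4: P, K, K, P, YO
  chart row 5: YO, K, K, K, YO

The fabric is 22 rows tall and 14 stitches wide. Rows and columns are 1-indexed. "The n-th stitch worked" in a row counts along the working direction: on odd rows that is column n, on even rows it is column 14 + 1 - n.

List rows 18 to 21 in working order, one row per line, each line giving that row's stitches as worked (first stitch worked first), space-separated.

== ROWS AS WORKED ==
YO P P P P YO P P P P YO P P P
P K K P YO P K K P YO P K K P
P P P YO YO P P P YO YO P P P YO
P K P P K P K P P K P K P P

Derivation:
Row 18: chart row 3, WS - tiled (columns 1-14): K K K YO K K K K YO K K K K YO; work from column 14 back to 1 with K<->P swapped.
Row 19: chart row 4, RS - tile across columns 1-14 and work as-is.
Row 20: chart row 5, WS - tiled (columns 1-14): YO K K K YO YO K K K YO YO K K K; work from column 14 back to 1 with K<->P swapped.
Row 21: chart row 1, RS - tile across columns 1-14 and work as-is.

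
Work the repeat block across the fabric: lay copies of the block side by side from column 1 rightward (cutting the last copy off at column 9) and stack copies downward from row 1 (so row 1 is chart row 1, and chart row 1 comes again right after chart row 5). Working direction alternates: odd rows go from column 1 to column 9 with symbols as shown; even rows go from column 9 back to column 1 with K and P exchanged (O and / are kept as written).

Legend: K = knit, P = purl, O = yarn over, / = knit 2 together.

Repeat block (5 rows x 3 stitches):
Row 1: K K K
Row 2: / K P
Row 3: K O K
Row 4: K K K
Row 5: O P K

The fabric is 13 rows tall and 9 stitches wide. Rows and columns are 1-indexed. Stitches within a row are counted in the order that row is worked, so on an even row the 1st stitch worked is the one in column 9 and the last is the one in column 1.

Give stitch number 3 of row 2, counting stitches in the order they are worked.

Row 2 uses chart row ((2-1) mod 5)+1 = 2. Row 2 is even, so WS.
Chart row 2 tiled across columns 1-9: / K P / K P / K P
Wrong side: read the tiled row from column 9 down to 1 and exchange K with P (leave O, /).
Row 2 as worked: K P / K P / K P /
The 3rd stitch worked is /.

== STITCH ==
/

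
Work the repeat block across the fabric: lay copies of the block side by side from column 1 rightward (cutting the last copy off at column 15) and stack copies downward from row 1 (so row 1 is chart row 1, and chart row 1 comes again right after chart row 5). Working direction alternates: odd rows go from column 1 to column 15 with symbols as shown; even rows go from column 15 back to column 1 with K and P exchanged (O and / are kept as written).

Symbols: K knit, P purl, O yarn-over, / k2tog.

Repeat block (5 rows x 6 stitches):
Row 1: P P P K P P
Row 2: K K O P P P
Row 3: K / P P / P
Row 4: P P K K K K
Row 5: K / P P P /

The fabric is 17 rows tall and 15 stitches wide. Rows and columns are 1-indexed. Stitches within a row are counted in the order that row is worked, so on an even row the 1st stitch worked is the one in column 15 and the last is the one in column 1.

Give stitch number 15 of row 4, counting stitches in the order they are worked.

Row 4 uses chart row ((4-1) mod 5)+1 = 4. Row 4 is even, so WS.
Chart row 4 tiled across columns 1-15: P P K K K K P P K K K K P P K
WS: work from column 15 back to column 1 (reverse the tiled row), swapping K<->P (O and / unchanged).
Row 4 as worked: P K K P P P P K K P P P P K K
Stitch 15 in working order -> K

Stitch:
K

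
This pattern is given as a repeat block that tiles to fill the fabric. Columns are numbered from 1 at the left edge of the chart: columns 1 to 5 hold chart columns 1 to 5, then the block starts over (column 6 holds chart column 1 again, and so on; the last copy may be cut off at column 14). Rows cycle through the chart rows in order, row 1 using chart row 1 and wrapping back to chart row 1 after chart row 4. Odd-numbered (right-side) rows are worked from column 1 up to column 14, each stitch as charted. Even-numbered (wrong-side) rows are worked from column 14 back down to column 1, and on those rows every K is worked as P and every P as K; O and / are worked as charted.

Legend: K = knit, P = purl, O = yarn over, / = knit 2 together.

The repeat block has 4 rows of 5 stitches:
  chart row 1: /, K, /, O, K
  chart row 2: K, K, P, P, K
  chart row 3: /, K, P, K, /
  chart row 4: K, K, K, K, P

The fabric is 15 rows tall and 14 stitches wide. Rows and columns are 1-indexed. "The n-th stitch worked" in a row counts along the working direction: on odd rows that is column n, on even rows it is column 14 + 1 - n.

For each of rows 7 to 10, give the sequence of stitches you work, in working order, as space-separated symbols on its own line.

Row 7: chart row 3, RS - tile across columns 1-14 and work as-is.
Row 8: chart row 4, WS - tiled (columns 1-14): K K K K P K K K K P K K K K; work from column 14 back to 1 with K<->P swapped.
Row 9: chart row 1, RS - tile across columns 1-14 and work as-is.
Row 10: chart row 2, WS - tiled (columns 1-14): K K P P K K K P P K K K P P; work from column 14 back to 1 with K<->P swapped.

Rows as worked:
/ K P K / / K P K / / K P K
P P P P K P P P P K P P P P
/ K / O K / K / O K / K / O
K K P P P K K P P P K K P P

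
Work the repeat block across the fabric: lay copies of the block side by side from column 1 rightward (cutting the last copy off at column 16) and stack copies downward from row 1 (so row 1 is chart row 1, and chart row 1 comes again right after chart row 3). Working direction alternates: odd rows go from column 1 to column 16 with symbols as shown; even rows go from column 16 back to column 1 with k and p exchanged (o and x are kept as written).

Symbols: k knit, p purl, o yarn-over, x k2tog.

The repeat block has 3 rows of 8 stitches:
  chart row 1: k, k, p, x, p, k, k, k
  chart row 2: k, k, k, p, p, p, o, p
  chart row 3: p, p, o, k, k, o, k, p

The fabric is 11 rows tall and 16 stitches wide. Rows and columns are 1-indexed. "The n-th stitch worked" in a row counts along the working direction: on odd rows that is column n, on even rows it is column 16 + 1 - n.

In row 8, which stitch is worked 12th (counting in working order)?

Row 8 uses chart row ((8-1) mod 3)+1 = 2. Row 8 is even, so WS.
Chart row 2 tiled across columns 1-16: k k k p p p o p k k k p p p o p
WS row: flip the tiled sequence (start at column 16) and apply k<->p; o and x stay.
Row 8 as worked: k o k k k p p p k o k k k p p p
Counting 12 along the worked row gives k.

Stitch:
k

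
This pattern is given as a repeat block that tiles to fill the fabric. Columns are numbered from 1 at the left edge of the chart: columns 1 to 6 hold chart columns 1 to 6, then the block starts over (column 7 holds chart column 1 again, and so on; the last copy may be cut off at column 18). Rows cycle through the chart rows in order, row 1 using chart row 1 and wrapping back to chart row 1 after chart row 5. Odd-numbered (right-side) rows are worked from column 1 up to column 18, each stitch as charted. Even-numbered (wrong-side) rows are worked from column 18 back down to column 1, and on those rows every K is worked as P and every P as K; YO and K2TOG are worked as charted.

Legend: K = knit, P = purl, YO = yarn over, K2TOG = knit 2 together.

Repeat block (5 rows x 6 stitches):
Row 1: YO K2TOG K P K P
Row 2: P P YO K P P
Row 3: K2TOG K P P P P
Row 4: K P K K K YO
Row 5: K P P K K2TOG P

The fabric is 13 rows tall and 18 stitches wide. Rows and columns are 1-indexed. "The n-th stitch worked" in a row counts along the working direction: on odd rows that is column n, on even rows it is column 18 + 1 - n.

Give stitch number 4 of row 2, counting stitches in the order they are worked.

For row 2: chart row = ((2-1) mod 5) + 1 = 2; this is a WS (even) row.
Chart row 2 tiled across columns 1-18: P P YO K P P P P YO K P P P P YO K P P
WS row: flip the tiled sequence (start at column 18) and apply K<->P; YO and K2TOG stay.
Row 2 as worked: K K P YO K K K K P YO K K K K P YO K K
The 4th stitch worked is YO.

Result:
YO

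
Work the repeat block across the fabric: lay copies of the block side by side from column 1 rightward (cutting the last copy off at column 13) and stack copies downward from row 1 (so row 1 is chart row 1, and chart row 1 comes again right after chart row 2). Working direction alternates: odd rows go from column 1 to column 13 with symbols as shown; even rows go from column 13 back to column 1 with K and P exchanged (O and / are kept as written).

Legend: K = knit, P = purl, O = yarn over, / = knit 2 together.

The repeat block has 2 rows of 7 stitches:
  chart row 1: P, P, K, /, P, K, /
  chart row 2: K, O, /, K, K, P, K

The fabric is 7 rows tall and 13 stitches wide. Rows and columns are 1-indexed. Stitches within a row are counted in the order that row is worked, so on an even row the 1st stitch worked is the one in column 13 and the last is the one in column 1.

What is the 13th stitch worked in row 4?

== STITCH ==
P

Derivation:
For row 4: chart row = ((4-1) mod 2) + 1 = 2; this is a WS (even) row.
Chart row 2 tiled across columns 1-13: K O / K K P K K O / K K P
WS: work from column 13 back to column 1 (reverse the tiled row), swapping K<->P (O and / unchanged).
Row 4 as worked: K P P / O P P K P P / O P
Stitch 13 in working order -> P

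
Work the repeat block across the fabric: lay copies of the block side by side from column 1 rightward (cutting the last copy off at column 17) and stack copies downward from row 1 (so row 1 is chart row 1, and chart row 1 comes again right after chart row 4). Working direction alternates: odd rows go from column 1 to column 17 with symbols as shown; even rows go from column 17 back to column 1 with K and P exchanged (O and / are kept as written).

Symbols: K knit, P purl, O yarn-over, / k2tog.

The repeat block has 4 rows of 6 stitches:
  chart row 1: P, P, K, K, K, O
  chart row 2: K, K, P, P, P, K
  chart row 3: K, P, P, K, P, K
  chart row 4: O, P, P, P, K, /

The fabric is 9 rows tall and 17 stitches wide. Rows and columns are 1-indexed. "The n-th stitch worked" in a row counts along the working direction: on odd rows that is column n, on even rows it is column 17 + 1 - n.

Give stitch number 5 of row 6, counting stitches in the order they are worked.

== STITCH ==
P

Derivation:
Row 6 uses chart row ((6-1) mod 4)+1 = 2. Row 6 is even, so WS.
Chart row 2 tiled across columns 1-17: K K P P P K K K P P P K K K P P P
WS: work from column 17 back to column 1 (reverse the tiled row), swapping K<->P (O and / unchanged).
Row 6 as worked: K K K P P P K K K P P P K K K P P
Counting 5 along the worked row gives P.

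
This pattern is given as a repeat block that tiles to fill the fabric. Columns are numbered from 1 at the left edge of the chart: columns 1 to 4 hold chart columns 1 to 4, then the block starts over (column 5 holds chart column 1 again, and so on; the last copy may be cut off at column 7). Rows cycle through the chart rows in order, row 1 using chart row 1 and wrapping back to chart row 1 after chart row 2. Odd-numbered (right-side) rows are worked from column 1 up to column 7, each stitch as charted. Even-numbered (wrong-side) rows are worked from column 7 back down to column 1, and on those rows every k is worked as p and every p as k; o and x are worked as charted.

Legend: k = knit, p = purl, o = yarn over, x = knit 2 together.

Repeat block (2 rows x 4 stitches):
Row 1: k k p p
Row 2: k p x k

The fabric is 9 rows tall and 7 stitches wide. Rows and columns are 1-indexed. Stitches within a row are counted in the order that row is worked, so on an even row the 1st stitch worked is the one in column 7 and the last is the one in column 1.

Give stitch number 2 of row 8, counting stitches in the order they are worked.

== STITCH ==
k

Derivation:
For row 8: chart row = ((8-1) mod 2) + 1 = 2; this is a WS (even) row.
Chart row 2 tiled across columns 1-7: k p x k k p x
WS: work from column 7 back to column 1 (reverse the tiled row), swapping k<->p (o and x unchanged).
Row 8 as worked: x k p p x k p
The 2nd stitch worked is k.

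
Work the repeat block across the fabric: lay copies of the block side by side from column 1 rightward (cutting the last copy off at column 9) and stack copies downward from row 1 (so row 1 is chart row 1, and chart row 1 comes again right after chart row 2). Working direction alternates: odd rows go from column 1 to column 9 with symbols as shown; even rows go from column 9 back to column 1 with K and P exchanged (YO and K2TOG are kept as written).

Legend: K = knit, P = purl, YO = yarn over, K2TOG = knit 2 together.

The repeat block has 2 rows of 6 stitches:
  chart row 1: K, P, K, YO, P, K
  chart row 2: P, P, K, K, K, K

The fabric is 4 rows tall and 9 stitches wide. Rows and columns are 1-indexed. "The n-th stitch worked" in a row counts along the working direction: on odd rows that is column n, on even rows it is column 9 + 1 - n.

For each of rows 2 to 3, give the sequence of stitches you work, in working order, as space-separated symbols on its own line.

Row 2: chart row 2, WS - tiled (columns 1-9): P P K K K K P P K; work from column 9 back to 1 with K<->P swapped.
Row 3: chart row 1, RS - tile across columns 1-9 and work as-is.

Rows as worked:
P K K P P P P K K
K P K YO P K K P K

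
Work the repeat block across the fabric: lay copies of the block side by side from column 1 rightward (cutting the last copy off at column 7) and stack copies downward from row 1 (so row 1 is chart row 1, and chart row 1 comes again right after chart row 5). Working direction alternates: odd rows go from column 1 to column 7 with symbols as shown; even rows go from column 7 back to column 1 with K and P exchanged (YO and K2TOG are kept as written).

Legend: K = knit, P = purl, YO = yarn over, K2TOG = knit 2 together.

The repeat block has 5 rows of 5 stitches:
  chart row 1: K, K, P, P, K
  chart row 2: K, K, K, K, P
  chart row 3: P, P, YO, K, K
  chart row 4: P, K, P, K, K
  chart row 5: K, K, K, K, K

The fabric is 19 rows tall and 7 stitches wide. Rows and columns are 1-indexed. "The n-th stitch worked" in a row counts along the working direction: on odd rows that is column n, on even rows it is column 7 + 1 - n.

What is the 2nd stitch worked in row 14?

Stitch:
K

Derivation:
For row 14: chart row = ((14-1) mod 5) + 1 = 4; this is a WS (even) row.
Chart row 4 tiled across columns 1-7: P K P K K P K
WS: work from column 7 back to column 1 (reverse the tiled row), swapping K<->P (YO and K2TOG unchanged).
Row 14 as worked: P K P P K P K
Counting 2 along the worked row gives K.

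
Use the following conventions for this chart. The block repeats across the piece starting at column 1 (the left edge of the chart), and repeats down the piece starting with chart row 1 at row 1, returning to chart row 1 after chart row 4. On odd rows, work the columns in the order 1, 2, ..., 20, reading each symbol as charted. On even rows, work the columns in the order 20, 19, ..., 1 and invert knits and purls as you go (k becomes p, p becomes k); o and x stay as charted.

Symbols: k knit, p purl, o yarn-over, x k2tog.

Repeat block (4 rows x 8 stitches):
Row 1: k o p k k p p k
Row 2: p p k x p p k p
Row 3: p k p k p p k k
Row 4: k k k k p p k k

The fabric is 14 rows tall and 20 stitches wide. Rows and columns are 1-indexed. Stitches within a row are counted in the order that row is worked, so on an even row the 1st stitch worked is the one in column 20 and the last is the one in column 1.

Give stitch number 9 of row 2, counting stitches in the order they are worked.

Row 2: (2-1) mod 4 = 1, so use chart row 2. Even row -> WS.
Chart row 2 tiled across columns 1-20: p p k x p p k p p p k x p p k p p p k x
Wrong side: read the tiled row from column 20 down to 1 and exchange k with p (leave o, x).
Row 2 as worked: x p k k k p k k x p k k k p k k x p k k
Stitch 9 in working order -> x

Result:
x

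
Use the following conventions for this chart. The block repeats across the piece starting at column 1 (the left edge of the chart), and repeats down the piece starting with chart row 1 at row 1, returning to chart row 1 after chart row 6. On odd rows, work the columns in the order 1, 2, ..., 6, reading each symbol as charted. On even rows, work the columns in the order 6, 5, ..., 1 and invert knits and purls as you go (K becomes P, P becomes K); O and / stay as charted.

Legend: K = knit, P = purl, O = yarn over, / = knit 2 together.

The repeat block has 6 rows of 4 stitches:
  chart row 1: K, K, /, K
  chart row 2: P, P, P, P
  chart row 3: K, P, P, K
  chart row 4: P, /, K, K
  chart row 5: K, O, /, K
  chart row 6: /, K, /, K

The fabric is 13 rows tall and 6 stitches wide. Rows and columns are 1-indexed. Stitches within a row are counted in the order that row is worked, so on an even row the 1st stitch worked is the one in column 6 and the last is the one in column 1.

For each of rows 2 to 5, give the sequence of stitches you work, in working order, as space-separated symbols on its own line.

Row 2: chart row 2, WS - tiled (columns 1-6): P P P P P P; work from column 6 back to 1 with K<->P swapped.
Row 3: chart row 3, RS - tile across columns 1-6 and work as-is.
Row 4: chart row 4, WS - tiled (columns 1-6): P / K K P /; work from column 6 back to 1 with K<->P swapped.
Row 5: chart row 5, RS - tile across columns 1-6 and work as-is.

== ROWS AS WORKED ==
K K K K K K
K P P K K P
/ K P P / K
K O / K K O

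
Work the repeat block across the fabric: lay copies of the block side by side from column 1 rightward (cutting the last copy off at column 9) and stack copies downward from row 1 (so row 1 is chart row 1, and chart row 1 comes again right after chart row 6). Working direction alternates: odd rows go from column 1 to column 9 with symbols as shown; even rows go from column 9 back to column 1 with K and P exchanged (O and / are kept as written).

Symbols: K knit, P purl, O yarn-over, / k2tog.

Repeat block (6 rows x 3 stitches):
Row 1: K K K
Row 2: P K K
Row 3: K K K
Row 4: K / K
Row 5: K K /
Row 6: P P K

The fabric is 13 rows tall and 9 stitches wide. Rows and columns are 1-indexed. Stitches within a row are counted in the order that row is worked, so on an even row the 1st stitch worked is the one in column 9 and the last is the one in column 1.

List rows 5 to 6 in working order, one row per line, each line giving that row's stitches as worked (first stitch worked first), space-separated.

Result:
K K / K K / K K /
P K K P K K P K K

Derivation:
Row 5: chart row 5, RS - tile across columns 1-9 and work as-is.
Row 6: chart row 6, WS - tiled (columns 1-9): P P K P P K P P K; work from column 9 back to 1 with K<->P swapped.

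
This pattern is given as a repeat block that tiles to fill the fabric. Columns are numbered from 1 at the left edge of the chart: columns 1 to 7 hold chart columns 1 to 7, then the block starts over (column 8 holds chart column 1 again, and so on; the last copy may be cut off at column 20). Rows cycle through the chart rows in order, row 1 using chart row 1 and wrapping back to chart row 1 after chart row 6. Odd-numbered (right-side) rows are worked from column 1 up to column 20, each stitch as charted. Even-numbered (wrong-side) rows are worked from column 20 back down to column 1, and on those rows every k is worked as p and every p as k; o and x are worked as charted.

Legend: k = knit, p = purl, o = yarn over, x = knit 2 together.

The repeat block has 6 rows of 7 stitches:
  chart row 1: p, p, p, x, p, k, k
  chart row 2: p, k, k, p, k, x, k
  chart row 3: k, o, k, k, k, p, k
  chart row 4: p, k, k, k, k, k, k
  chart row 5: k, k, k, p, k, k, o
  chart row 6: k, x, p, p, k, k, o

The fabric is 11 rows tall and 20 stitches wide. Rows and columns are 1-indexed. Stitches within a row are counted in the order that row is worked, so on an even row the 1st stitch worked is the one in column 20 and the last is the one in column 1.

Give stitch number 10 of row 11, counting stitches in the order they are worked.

Result:
k

Derivation:
Row 11 uses chart row ((11-1) mod 6)+1 = 5. Row 11 is odd, so RS.
Chart row 5 tiled across columns 1-20: k k k p k k o k k k p k k o k k k p k k
RS: work column 1 to column 20, symbols as charted — the tiled row is the row as worked.
Stitch 10 in working order -> k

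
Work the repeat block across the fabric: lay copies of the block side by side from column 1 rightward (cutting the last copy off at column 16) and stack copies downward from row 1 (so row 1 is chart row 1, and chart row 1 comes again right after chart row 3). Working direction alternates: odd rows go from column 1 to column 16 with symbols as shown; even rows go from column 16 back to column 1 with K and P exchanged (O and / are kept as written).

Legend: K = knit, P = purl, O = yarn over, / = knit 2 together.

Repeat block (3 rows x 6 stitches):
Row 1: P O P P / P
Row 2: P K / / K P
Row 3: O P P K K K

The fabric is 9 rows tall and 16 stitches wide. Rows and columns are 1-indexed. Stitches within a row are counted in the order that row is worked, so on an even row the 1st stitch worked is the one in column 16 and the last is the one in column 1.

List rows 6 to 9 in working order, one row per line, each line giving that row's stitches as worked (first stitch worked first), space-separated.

Rows as worked:
P K K O P P P K K O P P P K K O
P O P P / P P O P P / P P O P P
/ / P K K P / / P K K P / / P K
O P P K K K O P P K K K O P P K

Derivation:
Row 6: chart row 3, WS - tiled (columns 1-16): O P P K K K O P P K K K O P P K; work from column 16 back to 1 with K<->P swapped.
Row 7: chart row 1, RS - tile across columns 1-16 and work as-is.
Row 8: chart row 2, WS - tiled (columns 1-16): P K / / K P P K / / K P P K / /; work from column 16 back to 1 with K<->P swapped.
Row 9: chart row 3, RS - tile across columns 1-16 and work as-is.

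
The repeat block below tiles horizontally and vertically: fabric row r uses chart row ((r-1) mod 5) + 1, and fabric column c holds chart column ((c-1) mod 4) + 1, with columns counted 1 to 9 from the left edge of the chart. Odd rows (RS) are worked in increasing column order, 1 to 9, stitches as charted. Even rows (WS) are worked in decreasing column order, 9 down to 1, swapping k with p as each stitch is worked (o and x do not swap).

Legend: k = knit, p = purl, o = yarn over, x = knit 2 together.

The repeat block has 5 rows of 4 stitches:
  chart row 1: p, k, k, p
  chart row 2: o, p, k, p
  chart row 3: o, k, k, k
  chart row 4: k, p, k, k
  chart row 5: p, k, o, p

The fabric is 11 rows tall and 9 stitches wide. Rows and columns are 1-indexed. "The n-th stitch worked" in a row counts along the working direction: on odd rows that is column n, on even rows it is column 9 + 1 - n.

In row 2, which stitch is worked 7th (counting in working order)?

Row 2: (2-1) mod 5 = 1, so use chart row 2. Even row -> WS.
Chart row 2 tiled across columns 1-9: o p k p o p k p o
Wrong side: read the tiled row from column 9 down to 1 and exchange k with p (leave o, x).
Row 2 as worked: o k p k o k p k o
Counting 7 along the worked row gives p.

Result:
p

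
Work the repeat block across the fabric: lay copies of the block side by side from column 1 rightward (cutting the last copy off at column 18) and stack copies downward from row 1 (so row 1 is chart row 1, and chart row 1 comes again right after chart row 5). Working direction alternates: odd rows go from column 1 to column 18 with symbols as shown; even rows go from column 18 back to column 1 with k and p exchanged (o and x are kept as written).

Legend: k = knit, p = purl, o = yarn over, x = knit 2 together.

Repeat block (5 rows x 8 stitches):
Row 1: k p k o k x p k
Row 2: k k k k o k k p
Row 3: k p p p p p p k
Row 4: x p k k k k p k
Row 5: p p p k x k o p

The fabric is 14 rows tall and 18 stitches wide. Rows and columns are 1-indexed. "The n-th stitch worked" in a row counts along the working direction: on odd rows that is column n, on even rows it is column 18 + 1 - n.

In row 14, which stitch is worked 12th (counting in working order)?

For row 14: chart row = ((14-1) mod 5) + 1 = 4; this is a WS (even) row.
Chart row 4 tiled across columns 1-18: x p k k k k p k x p k k k k p k x p
WS row: flip the tiled sequence (start at column 18) and apply k<->p; o and x stay.
Row 14 as worked: k x p k p p p p k x p k p p p p k x
Stitch 12 in working order -> k

== STITCH ==
k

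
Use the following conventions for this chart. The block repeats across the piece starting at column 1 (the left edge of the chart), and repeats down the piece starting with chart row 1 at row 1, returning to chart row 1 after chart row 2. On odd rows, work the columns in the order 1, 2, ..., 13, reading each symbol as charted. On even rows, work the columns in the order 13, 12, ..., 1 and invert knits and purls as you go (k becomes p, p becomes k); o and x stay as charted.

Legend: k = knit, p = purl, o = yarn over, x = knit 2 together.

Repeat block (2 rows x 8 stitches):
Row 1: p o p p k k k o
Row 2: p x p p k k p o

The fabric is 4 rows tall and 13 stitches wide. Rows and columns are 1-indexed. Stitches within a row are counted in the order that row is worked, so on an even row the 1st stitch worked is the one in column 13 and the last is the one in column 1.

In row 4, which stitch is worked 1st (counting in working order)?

For row 4: chart row = ((4-1) mod 2) + 1 = 2; this is a WS (even) row.
Chart row 2 tiled across columns 1-13: p x p p k k p o p x p p k
Wrong side: read the tiled row from column 13 down to 1 and exchange k with p (leave o, x).
Row 4 as worked: p k k x k o k p p k k x k
The 1st stitch worked is p.

Stitch:
p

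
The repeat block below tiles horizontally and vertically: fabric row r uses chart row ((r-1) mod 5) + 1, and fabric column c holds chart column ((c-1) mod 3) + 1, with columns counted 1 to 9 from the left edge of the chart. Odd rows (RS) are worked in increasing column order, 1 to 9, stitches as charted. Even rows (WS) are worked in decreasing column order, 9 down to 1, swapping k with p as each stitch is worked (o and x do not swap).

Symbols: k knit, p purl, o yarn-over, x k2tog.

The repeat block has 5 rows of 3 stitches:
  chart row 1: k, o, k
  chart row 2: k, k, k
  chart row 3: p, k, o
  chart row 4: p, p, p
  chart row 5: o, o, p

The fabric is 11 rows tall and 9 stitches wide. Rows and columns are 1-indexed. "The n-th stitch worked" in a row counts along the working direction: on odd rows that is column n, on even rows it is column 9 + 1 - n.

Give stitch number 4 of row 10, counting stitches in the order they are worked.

== STITCH ==
k

Derivation:
Row 10 uses chart row ((10-1) mod 5)+1 = 5. Row 10 is even, so WS.
Chart row 5 tiled across columns 1-9: o o p o o p o o p
Wrong side: read the tiled row from column 9 down to 1 and exchange k with p (leave o, x).
Row 10 as worked: k o o k o o k o o
Stitch 4 in working order -> k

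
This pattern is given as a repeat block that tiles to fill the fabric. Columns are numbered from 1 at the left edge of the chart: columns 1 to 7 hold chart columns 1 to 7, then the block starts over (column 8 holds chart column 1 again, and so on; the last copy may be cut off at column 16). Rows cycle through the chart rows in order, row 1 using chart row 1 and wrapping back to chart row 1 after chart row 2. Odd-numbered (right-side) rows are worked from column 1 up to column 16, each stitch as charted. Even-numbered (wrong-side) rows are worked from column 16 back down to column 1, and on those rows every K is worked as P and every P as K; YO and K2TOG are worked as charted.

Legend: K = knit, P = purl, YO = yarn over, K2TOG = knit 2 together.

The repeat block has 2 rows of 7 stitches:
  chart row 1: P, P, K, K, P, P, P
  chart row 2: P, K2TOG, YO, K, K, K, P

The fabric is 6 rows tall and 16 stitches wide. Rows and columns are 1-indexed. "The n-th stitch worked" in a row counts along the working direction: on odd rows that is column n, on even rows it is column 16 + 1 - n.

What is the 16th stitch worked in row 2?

== STITCH ==
K

Derivation:
Row 2: (2-1) mod 2 = 1, so use chart row 2. Even row -> WS.
Chart row 2 tiled across columns 1-16: P K2TOG YO K K K P P K2TOG YO K K K P P K2TOG
Wrong side: read the tiled row from column 16 down to 1 and exchange K with P (leave YO, K2TOG).
Row 2 as worked: K2TOG K K P P P YO K2TOG K K P P P YO K2TOG K
The 16th stitch worked is K.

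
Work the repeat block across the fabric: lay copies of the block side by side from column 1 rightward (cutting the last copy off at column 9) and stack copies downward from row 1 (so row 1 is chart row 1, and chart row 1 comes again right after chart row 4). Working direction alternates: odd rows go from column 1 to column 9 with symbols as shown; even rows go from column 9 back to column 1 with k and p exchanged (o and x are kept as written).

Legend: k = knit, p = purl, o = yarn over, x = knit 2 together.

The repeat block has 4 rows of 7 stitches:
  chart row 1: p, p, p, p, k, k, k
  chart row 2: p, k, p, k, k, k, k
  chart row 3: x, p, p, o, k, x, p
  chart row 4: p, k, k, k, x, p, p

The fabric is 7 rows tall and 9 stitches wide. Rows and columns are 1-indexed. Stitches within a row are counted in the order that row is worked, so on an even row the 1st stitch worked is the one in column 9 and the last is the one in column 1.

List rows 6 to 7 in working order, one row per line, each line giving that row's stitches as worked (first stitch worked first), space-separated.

Row 6: chart row 2, WS - tiled (columns 1-9): p k p k k k k p k; work from column 9 back to 1 with k<->p swapped.
Row 7: chart row 3, RS - tile across columns 1-9 and work as-is.

== ROWS AS WORKED ==
p k p p p p k p k
x p p o k x p x p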